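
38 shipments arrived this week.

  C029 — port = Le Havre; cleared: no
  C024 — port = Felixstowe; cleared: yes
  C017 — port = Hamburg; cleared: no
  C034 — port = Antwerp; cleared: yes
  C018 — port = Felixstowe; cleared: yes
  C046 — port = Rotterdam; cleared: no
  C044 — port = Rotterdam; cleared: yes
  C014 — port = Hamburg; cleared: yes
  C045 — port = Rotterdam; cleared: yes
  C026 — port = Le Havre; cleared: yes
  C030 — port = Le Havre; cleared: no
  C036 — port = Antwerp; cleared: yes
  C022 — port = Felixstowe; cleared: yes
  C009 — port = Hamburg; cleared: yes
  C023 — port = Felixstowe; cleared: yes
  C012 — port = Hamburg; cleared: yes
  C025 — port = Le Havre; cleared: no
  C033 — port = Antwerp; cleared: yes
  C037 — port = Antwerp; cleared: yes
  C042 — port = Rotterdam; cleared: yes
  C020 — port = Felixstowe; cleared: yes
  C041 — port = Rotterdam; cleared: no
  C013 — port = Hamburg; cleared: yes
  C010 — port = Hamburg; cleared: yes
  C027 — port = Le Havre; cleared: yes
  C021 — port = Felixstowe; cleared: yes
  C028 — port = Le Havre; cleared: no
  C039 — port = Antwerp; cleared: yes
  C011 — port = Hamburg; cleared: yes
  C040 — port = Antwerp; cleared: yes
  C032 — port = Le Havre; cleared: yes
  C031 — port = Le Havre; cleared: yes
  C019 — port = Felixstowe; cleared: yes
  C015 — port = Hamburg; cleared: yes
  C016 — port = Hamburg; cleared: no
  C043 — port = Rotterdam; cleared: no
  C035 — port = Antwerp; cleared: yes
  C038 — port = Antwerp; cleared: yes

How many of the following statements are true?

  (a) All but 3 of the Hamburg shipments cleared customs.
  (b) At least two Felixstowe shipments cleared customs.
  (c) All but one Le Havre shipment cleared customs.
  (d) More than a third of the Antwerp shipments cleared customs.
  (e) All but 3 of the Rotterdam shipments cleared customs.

(a) Hamburg: |A| = 9, |A ∩ B| = 7; needs |A ∖ B| = 3 — false.
(b) Felixstowe: |A| = 7, |A ∩ B| = 7; needs |A ∩ B| ≥ 2 — true.
(c) Le Havre: |A| = 8, |A ∩ B| = 4; needs |A ∖ B| = 1 — false.
(d) Antwerp: |A| = 8, |A ∩ B| = 8; needs |A ∩ B| / |A| > 1/3 — true.
(e) Rotterdam: |A| = 6, |A ∩ B| = 3; needs |A ∖ B| = 3 — true.

3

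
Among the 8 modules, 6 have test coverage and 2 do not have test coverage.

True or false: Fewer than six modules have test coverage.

The determiner here denotes the relation: |A ∩ B| < 6.
|A| = 8, |A ∩ B| = 6, |A ∖ B| = 2.
|A ∩ B| = 6, so the statement is false.

False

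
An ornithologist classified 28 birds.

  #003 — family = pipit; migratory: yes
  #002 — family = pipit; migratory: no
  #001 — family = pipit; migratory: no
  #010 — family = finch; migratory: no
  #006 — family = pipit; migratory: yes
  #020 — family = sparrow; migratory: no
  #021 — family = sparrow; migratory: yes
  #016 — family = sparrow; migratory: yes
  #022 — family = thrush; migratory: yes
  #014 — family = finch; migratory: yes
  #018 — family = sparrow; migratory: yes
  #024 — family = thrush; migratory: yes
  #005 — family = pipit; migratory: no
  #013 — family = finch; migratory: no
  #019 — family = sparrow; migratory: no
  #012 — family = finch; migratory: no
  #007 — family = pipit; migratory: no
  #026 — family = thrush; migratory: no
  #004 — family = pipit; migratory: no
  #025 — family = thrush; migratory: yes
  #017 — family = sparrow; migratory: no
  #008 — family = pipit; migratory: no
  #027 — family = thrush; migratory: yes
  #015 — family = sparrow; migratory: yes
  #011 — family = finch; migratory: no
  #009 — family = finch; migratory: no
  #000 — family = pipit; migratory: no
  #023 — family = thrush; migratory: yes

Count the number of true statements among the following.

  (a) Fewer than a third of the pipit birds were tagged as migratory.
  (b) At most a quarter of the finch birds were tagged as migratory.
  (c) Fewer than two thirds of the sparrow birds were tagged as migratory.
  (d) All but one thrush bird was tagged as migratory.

(a) pipit: |A| = 9, |A ∩ B| = 2; needs |A ∩ B| / |A| < 1/3 — true.
(b) finch: |A| = 6, |A ∩ B| = 1; needs |A ∩ B| / |A| ≤ 1/4 — true.
(c) sparrow: |A| = 7, |A ∩ B| = 4; needs |A ∩ B| / |A| < 2/3 — true.
(d) thrush: |A| = 6, |A ∩ B| = 5; needs |A ∖ B| = 1 — true.

4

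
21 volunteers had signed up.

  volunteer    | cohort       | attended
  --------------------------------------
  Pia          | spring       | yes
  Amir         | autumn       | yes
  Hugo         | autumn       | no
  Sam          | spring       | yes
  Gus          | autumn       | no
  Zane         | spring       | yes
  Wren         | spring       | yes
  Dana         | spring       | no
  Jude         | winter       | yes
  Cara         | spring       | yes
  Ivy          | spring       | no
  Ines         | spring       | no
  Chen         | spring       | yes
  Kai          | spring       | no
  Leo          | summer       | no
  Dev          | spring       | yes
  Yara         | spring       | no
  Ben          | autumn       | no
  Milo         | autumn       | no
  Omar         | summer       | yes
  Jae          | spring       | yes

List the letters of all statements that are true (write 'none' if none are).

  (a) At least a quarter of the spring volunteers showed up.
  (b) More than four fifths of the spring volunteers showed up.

(a)

|A| = 13, |A ∩ B| = 8, |A ∖ B| = 5.
(a) |A ∩ B| / |A| ≥ 1/4: holds.
(b) |A ∩ B| / |A| > 4/5: fails.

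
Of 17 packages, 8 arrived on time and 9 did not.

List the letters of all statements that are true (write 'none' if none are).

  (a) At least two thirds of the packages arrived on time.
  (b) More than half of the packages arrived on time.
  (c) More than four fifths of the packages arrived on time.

none

|A| = 17, |A ∩ B| = 8, |A ∖ B| = 9.
(a) |A ∩ B| / |A| ≥ 2/3: fails.
(b) |A ∩ B| > |A ∖ B|: fails.
(c) |A ∩ B| / |A| > 4/5: fails.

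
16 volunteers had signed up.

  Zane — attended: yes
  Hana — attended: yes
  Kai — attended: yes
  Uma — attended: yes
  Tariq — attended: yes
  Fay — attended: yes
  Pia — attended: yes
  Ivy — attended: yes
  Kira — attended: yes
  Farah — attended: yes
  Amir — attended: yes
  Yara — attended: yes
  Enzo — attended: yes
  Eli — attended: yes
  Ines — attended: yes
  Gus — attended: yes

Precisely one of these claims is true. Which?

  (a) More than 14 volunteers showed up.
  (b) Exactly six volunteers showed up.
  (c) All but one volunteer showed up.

(a)

|A| = 16, |A ∩ B| = 16, |A ∖ B| = 0.
(a) requires |A ∩ B| > 14: true.
(b) requires |A ∩ B| = 6: false.
(c) requires |A ∖ B| = 1: false.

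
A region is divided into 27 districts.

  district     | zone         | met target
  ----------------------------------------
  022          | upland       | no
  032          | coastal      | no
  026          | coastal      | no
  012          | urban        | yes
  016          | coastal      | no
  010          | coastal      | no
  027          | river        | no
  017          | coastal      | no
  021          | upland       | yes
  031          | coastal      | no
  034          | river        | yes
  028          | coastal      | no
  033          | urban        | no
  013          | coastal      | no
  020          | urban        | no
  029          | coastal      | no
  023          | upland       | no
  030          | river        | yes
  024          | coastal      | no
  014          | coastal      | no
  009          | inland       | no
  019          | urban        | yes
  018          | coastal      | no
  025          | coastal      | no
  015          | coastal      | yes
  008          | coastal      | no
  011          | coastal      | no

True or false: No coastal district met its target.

False

Truth condition: A ∩ B = ∅ (|A ∩ B| = 0).
|A| = 16, |A ∩ B| = 1, |A ∖ B| = 15.
So the statement is false.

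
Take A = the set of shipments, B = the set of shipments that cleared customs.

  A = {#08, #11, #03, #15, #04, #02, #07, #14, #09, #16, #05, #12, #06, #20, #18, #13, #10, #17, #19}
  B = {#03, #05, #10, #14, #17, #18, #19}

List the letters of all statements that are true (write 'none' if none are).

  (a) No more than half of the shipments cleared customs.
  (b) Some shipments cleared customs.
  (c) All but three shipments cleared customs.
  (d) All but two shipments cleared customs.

(a), (b)

|A| = 19, |A ∩ B| = 7, |A ∖ B| = 12.
(a) |A ∩ B| ≤ |A ∖ B|: holds.
(b) A ∩ B ≠ ∅ (|A ∩ B| ≥ 1): holds.
(c) |A ∖ B| = 3: fails.
(d) |A ∖ B| = 2: fails.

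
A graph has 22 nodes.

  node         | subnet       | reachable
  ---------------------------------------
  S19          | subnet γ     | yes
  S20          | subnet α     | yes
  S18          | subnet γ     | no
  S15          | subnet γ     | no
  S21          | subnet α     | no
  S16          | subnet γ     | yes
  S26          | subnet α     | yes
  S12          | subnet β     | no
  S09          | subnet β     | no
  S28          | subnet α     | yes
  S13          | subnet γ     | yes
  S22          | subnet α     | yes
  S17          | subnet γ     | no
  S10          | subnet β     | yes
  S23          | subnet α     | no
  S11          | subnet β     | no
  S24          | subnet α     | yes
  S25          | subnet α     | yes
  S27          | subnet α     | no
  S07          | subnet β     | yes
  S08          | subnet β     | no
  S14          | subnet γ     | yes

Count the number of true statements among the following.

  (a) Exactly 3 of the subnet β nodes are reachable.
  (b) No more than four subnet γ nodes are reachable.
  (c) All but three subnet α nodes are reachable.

2

(a) subnet β: |A| = 6, |A ∩ B| = 2; needs |A ∩ B| = 3 — false.
(b) subnet γ: |A| = 7, |A ∩ B| = 4; needs |A ∩ B| ≤ 4 — true.
(c) subnet α: |A| = 9, |A ∩ B| = 6; needs |A ∖ B| = 3 — true.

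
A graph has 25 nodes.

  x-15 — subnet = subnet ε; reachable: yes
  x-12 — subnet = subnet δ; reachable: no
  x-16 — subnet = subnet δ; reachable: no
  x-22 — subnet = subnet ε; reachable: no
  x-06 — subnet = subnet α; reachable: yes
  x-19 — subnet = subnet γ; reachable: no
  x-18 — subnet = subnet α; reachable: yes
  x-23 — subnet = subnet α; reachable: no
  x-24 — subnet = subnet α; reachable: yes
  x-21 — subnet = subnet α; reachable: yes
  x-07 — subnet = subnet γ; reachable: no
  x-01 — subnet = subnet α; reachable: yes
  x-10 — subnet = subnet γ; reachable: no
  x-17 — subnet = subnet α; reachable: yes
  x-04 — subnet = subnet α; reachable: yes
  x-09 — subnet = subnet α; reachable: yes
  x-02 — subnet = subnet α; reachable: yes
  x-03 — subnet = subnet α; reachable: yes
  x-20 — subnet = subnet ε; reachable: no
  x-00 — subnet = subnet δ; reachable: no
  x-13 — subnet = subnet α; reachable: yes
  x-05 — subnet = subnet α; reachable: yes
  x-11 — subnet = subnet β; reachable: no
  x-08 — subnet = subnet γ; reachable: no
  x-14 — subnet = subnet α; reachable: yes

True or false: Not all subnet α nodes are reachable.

True

The determiner here denotes the relation: A ⊄ B (|A ∖ B| ≥ 1).
A (the restrictor) = {x-06, x-18, x-23, x-24, x-21, x-01, x-17, x-04, x-09, x-02, x-03, x-13, x-05, x-14}, |A| = 14.
A ∖ B = {x-23}, so |A ∖ B| = 1.
So the statement is true.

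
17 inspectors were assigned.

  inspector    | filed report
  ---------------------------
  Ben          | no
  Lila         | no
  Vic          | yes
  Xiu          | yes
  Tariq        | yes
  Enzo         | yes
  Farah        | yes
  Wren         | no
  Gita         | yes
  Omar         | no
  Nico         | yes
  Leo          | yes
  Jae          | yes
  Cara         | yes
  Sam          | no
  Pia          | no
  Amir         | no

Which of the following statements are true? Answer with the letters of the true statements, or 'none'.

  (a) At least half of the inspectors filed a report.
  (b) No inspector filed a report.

|A| = 17, |A ∩ B| = 10, |A ∖ B| = 7.
(a) |A ∩ B| ≥ |A ∖ B|: holds.
(b) A ∩ B = ∅ (|A ∩ B| = 0): fails.

(a)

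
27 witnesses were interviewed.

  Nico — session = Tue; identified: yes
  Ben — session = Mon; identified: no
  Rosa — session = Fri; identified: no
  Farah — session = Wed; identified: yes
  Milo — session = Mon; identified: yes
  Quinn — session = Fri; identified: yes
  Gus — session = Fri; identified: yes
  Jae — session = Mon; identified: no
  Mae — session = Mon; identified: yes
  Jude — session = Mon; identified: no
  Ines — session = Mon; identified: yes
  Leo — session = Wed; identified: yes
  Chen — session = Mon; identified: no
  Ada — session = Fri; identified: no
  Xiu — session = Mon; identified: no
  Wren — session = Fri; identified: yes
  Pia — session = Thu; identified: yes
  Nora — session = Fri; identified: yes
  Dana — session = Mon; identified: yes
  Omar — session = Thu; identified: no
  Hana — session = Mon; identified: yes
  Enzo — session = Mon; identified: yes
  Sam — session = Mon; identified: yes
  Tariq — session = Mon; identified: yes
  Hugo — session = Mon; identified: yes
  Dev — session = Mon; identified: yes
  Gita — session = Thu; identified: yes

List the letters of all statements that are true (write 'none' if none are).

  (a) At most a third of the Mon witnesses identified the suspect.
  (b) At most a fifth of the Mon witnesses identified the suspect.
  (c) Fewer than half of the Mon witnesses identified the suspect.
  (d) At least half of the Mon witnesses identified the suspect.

|A| = 15, |A ∩ B| = 10, |A ∖ B| = 5.
(a) |A ∩ B| / |A| ≤ 1/3: fails.
(b) |A ∩ B| / |A| ≤ 1/5: fails.
(c) |A ∩ B| < |A ∖ B|: fails.
(d) |A ∩ B| ≥ |A ∖ B|: holds.

(d)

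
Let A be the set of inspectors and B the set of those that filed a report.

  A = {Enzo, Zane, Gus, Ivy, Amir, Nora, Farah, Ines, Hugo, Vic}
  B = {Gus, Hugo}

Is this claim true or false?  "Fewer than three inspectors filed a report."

The determiner here denotes the relation: |A ∩ B| < 3.
A (the restrictor) = {Enzo, Zane, Gus, Ivy, Amir, Nora, Farah, Ines, Hugo, Vic}, |A| = 10.
A ∩ B = {Gus, Hugo}, so |A ∩ B| = 2.
|A ∩ B| = 2, so the statement is true.

True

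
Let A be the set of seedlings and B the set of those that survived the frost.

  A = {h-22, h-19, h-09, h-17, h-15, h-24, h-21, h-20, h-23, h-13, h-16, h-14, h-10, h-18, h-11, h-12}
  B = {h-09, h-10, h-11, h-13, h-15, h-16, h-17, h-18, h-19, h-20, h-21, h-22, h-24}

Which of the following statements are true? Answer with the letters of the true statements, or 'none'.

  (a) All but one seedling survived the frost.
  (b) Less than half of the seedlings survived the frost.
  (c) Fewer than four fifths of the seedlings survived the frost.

|A| = 16, |A ∩ B| = 13, |A ∖ B| = 3.
(a) |A ∖ B| = 1: fails.
(b) |A ∩ B| < |A ∖ B|: fails.
(c) |A ∩ B| / |A| < 4/5: fails.

none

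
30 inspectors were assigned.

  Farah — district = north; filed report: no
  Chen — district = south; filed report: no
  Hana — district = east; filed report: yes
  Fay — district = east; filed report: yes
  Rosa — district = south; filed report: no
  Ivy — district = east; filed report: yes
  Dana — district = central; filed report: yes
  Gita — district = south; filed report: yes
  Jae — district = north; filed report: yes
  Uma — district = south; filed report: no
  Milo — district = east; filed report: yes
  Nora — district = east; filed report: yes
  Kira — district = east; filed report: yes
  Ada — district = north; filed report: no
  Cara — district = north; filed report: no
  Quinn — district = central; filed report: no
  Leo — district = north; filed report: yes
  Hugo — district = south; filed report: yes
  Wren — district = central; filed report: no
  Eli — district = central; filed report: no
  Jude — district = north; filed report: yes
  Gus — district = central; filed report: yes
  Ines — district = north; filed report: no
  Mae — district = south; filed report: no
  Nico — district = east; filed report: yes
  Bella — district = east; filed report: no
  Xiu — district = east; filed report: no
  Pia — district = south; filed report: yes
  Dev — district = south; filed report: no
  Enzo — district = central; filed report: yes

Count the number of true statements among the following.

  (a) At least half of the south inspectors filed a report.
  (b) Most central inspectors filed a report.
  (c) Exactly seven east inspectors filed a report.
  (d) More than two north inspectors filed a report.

2

(a) south: |A| = 8, |A ∩ B| = 3; needs |A ∩ B| ≥ |A ∖ B| — false.
(b) central: |A| = 6, |A ∩ B| = 3; needs |A ∩ B| > |A ∖ B| — false.
(c) east: |A| = 9, |A ∩ B| = 7; needs |A ∩ B| = 7 — true.
(d) north: |A| = 7, |A ∩ B| = 3; needs |A ∩ B| > 2 — true.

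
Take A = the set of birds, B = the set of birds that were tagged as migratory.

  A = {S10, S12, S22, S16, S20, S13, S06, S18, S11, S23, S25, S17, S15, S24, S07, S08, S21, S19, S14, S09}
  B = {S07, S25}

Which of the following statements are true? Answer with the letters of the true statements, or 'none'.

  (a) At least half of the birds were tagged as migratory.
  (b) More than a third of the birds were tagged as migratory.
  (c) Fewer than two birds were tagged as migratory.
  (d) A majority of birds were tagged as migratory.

|A| = 20, |A ∩ B| = 2, |A ∖ B| = 18.
(a) |A ∩ B| ≥ |A ∖ B|: fails.
(b) |A ∩ B| / |A| > 1/3: fails.
(c) |A ∩ B| < 2: fails.
(d) |A ∩ B| > |A ∖ B|: fails.

none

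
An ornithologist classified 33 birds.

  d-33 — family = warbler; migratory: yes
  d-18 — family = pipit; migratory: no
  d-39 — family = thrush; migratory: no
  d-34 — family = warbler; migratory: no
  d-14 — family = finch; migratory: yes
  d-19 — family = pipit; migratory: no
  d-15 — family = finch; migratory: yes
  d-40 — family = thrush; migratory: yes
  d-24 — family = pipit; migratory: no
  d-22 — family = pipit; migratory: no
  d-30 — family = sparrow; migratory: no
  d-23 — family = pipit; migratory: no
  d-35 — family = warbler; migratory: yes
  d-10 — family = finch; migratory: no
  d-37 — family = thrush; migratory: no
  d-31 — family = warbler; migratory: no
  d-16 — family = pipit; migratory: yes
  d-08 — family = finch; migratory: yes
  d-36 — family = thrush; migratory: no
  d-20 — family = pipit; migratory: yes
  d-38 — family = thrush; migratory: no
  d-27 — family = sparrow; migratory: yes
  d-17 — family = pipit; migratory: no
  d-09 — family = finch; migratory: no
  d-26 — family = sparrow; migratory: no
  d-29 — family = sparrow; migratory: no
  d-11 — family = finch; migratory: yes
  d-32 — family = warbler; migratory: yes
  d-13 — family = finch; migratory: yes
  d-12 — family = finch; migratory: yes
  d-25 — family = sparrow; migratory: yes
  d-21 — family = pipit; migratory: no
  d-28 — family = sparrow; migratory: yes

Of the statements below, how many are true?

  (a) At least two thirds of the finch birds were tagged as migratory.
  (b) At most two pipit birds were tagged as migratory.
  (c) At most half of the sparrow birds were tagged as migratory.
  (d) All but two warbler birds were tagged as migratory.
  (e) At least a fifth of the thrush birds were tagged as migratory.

(a) finch: |A| = 8, |A ∩ B| = 6; needs |A ∩ B| / |A| ≥ 2/3 — true.
(b) pipit: |A| = 9, |A ∩ B| = 2; needs |A ∩ B| ≤ 2 — true.
(c) sparrow: |A| = 6, |A ∩ B| = 3; needs |A ∩ B| ≤ |A ∖ B| — true.
(d) warbler: |A| = 5, |A ∩ B| = 3; needs |A ∖ B| = 2 — true.
(e) thrush: |A| = 5, |A ∩ B| = 1; needs |A ∩ B| / |A| ≥ 1/5 — true.

5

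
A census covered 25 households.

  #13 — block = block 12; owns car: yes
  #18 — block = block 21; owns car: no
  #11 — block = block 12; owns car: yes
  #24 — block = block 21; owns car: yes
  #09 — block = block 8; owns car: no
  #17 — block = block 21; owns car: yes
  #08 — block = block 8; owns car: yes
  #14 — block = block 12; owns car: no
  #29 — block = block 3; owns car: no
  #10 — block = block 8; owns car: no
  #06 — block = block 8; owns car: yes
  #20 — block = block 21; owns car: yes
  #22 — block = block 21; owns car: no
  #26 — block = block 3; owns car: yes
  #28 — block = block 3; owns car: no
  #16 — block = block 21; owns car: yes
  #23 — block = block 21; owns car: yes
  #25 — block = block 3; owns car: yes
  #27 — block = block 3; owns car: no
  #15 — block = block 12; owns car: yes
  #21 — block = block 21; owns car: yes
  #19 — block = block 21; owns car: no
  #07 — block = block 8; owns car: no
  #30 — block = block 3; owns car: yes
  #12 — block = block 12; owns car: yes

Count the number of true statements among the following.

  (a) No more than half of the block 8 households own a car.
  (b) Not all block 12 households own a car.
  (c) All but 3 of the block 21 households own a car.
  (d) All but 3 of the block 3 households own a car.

4

(a) block 8: |A| = 5, |A ∩ B| = 2; needs |A ∩ B| ≤ |A ∖ B| — true.
(b) block 12: |A| = 5, |A ∩ B| = 4; needs A ⊄ B (|A ∖ B| ≥ 1) — true.
(c) block 21: |A| = 9, |A ∩ B| = 6; needs |A ∖ B| = 3 — true.
(d) block 3: |A| = 6, |A ∩ B| = 3; needs |A ∖ B| = 3 — true.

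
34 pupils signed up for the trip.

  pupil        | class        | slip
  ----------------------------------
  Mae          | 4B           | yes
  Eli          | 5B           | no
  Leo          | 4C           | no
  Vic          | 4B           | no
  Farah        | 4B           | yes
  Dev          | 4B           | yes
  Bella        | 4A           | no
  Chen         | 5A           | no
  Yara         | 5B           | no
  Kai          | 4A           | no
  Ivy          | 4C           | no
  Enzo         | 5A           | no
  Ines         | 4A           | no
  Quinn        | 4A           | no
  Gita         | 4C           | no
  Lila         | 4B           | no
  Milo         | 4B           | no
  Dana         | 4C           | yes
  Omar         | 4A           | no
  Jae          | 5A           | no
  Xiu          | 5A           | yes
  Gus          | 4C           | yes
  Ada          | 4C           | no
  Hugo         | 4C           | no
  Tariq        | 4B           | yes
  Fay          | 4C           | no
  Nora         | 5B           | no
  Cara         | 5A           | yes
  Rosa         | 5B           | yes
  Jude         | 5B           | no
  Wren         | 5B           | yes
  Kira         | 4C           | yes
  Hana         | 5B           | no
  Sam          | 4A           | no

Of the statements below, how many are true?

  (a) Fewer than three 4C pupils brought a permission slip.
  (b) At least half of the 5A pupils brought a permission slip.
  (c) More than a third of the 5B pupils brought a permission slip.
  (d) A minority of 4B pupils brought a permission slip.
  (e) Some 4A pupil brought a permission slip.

0

(a) 4C: |A| = 9, |A ∩ B| = 3; needs |A ∩ B| < 3 — false.
(b) 5A: |A| = 5, |A ∩ B| = 2; needs |A ∩ B| ≥ |A ∖ B| — false.
(c) 5B: |A| = 7, |A ∩ B| = 2; needs |A ∩ B| / |A| > 1/3 — false.
(d) 4B: |A| = 7, |A ∩ B| = 4; needs |A ∩ B| < |A ∖ B| — false.
(e) 4A: |A| = 6, |A ∩ B| = 0; needs A ∩ B ≠ ∅ (|A ∩ B| ≥ 1) — false.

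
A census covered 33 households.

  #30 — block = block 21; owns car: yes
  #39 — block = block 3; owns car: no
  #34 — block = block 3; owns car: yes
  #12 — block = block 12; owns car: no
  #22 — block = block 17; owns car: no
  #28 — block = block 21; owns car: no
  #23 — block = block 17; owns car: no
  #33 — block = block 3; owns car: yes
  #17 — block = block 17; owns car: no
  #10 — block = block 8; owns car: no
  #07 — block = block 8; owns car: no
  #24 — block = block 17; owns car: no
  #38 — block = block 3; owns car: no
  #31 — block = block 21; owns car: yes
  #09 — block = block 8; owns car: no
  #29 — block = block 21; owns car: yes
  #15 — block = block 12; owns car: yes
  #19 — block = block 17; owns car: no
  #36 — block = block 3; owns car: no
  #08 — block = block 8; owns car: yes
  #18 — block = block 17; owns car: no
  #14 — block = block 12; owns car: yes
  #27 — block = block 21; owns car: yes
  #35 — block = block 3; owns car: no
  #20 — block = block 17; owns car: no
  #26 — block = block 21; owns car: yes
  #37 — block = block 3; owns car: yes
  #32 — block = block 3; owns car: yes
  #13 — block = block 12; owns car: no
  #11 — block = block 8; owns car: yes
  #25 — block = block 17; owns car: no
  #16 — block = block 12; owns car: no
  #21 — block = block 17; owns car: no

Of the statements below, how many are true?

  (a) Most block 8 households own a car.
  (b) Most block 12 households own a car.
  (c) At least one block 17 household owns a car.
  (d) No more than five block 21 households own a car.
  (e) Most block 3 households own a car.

1

(a) block 8: |A| = 5, |A ∩ B| = 2; needs |A ∩ B| > |A ∖ B| — false.
(b) block 12: |A| = 5, |A ∩ B| = 2; needs |A ∩ B| > |A ∖ B| — false.
(c) block 17: |A| = 9, |A ∩ B| = 0; needs A ∩ B ≠ ∅ (|A ∩ B| ≥ 1) — false.
(d) block 21: |A| = 6, |A ∩ B| = 5; needs |A ∩ B| ≤ 5 — true.
(e) block 3: |A| = 8, |A ∩ B| = 4; needs |A ∩ B| > |A ∖ B| — false.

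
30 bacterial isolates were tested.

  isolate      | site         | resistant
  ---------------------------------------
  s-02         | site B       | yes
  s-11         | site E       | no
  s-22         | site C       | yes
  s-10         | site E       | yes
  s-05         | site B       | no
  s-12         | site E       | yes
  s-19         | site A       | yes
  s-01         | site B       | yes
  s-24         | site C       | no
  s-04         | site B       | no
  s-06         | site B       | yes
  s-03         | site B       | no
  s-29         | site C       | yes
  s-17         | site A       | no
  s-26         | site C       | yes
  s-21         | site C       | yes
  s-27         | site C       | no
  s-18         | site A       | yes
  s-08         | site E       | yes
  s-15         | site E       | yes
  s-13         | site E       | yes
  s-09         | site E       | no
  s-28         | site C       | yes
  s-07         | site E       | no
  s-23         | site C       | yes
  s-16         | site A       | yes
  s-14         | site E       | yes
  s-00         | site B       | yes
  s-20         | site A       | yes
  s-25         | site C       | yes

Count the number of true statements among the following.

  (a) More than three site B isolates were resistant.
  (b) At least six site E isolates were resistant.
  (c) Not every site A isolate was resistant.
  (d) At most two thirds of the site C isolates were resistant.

3

(a) site B: |A| = 7, |A ∩ B| = 4; needs |A ∩ B| > 3 — true.
(b) site E: |A| = 9, |A ∩ B| = 6; needs |A ∩ B| ≥ 6 — true.
(c) site A: |A| = 5, |A ∩ B| = 4; needs A ⊄ B (|A ∖ B| ≥ 1) — true.
(d) site C: |A| = 9, |A ∩ B| = 7; needs |A ∩ B| / |A| ≤ 2/3 — false.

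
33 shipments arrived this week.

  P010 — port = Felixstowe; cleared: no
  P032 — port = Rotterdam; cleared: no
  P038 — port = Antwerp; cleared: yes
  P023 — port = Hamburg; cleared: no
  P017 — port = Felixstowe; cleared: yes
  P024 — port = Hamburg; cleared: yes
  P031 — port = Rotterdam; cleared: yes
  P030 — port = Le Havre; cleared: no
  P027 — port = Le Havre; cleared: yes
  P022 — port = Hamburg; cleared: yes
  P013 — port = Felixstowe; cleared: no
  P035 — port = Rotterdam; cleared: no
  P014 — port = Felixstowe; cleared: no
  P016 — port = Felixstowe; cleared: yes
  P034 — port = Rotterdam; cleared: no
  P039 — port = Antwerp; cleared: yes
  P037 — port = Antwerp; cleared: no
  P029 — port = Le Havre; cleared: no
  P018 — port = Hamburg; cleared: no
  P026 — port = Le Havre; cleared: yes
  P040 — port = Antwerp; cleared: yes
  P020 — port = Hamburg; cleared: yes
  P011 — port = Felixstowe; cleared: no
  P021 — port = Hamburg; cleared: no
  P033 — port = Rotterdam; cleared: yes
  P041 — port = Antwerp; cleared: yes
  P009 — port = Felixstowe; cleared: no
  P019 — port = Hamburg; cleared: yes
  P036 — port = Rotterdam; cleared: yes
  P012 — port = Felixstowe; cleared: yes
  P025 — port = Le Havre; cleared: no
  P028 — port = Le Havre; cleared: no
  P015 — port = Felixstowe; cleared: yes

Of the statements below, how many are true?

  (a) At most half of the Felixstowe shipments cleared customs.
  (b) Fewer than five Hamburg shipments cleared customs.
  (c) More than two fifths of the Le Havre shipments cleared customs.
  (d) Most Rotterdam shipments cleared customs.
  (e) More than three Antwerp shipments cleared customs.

(a) Felixstowe: |A| = 9, |A ∩ B| = 4; needs |A ∩ B| ≤ |A ∖ B| — true.
(b) Hamburg: |A| = 7, |A ∩ B| = 4; needs |A ∩ B| < 5 — true.
(c) Le Havre: |A| = 6, |A ∩ B| = 2; needs |A ∩ B| / |A| > 2/5 — false.
(d) Rotterdam: |A| = 6, |A ∩ B| = 3; needs |A ∩ B| > |A ∖ B| — false.
(e) Antwerp: |A| = 5, |A ∩ B| = 4; needs |A ∩ B| > 3 — true.

3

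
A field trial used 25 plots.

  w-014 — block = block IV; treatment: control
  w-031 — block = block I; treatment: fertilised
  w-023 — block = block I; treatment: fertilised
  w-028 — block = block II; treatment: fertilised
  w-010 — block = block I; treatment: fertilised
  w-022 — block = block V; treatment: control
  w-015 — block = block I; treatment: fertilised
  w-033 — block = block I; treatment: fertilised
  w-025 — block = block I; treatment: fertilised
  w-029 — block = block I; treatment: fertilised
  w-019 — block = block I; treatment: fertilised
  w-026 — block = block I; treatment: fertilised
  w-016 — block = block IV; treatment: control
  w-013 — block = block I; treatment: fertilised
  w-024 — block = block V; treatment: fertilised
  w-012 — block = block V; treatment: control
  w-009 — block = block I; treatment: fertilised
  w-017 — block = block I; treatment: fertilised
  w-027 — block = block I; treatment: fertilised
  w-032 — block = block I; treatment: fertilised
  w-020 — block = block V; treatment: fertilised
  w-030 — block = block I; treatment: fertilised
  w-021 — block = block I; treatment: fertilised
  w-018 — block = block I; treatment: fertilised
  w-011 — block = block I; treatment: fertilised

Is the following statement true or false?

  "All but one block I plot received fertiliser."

False

Truth condition: |A ∖ B| = 1.
|A| = 18, |A ∩ B| = 18, |A ∖ B| = 0.
|A ∖ B| = 0, so the statement is false.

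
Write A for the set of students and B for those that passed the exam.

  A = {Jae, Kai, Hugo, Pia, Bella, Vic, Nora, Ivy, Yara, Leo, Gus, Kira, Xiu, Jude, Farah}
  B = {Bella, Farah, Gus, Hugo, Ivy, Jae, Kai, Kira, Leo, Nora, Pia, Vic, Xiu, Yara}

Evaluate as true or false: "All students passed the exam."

False

The determiner here denotes the relation: A ⊆ B, i.e. every element of A is in B (|A ∖ B| = 0).
|A| = 15, |A ∩ B| = 14, |A ∖ B| = 1.
So the statement is false.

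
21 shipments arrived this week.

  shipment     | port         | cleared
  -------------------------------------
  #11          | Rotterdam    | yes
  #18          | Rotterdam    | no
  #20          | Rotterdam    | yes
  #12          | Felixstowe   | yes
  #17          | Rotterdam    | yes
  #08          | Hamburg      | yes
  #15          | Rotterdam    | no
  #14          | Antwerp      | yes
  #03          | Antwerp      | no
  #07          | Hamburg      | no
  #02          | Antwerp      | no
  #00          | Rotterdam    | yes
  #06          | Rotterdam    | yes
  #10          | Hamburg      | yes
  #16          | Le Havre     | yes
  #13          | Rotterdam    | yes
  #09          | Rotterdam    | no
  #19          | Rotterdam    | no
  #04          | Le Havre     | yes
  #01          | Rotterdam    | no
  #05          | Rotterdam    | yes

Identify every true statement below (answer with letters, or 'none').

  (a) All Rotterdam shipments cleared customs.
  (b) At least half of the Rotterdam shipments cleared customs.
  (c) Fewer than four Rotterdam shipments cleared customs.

(b)

|A| = 12, |A ∩ B| = 7, |A ∖ B| = 5.
(a) A ⊆ B, i.e. every element of A is in B (|A ∖ B| = 0): fails.
(b) |A ∩ B| ≥ |A ∖ B|: holds.
(c) |A ∩ B| < 4: fails.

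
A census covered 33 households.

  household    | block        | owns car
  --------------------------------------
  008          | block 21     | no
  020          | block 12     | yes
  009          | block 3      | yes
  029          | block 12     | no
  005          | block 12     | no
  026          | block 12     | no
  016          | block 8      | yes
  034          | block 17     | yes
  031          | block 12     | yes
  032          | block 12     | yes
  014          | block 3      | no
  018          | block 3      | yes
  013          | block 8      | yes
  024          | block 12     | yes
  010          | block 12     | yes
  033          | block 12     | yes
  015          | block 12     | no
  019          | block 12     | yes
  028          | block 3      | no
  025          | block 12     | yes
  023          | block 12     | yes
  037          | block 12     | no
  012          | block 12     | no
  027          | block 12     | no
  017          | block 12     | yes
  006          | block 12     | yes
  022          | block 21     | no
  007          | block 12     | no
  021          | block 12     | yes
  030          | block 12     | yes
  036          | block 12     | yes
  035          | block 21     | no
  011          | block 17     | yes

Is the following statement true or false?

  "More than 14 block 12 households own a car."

'More than 14 block 12 households own a car' holds iff |A ∩ B| > 14.
|A| = 22, |A ∩ B| = 14, |A ∖ B| = 8.
|A ∩ B| = 14, so the statement is false.

False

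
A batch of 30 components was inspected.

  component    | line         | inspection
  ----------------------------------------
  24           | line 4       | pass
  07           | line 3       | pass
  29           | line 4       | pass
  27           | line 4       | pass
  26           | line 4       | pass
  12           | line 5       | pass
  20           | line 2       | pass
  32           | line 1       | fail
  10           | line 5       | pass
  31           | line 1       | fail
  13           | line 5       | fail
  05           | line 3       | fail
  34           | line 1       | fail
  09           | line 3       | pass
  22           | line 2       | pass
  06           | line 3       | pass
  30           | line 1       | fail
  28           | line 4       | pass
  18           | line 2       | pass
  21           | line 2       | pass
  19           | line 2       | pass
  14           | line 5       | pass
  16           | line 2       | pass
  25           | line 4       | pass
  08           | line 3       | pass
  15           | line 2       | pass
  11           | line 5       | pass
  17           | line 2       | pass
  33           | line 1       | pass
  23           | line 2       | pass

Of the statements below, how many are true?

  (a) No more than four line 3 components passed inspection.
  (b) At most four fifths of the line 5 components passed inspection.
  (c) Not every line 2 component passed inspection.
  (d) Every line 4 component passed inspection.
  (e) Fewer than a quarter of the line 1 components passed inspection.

4

(a) line 3: |A| = 5, |A ∩ B| = 4; needs |A ∩ B| ≤ 4 — true.
(b) line 5: |A| = 5, |A ∩ B| = 4; needs |A ∩ B| / |A| ≤ 4/5 — true.
(c) line 2: |A| = 9, |A ∩ B| = 9; needs A ⊄ B (|A ∖ B| ≥ 1) — false.
(d) line 4: |A| = 6, |A ∩ B| = 6; needs A ⊆ B, i.e. every element of A is in B (|A ∖ B| = 0) — true.
(e) line 1: |A| = 5, |A ∩ B| = 1; needs |A ∩ B| / |A| < 1/4 — true.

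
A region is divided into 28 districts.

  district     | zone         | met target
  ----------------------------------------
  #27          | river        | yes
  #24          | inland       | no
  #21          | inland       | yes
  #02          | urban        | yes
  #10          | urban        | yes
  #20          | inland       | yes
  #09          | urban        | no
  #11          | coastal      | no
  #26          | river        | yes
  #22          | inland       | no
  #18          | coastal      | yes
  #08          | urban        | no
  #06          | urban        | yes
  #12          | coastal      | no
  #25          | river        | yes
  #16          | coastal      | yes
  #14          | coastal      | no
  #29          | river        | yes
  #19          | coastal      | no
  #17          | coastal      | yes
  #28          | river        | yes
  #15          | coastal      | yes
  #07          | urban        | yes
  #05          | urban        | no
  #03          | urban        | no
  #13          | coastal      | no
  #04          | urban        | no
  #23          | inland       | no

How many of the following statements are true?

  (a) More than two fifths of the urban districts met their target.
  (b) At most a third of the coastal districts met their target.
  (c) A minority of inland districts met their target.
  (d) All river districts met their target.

(a) urban: |A| = 9, |A ∩ B| = 4; needs |A ∩ B| / |A| > 2/5 — true.
(b) coastal: |A| = 9, |A ∩ B| = 4; needs |A ∩ B| / |A| ≤ 1/3 — false.
(c) inland: |A| = 5, |A ∩ B| = 2; needs |A ∩ B| < |A ∖ B| — true.
(d) river: |A| = 5, |A ∩ B| = 5; needs A ⊆ B, i.e. every element of A is in B (|A ∖ B| = 0) — true.

3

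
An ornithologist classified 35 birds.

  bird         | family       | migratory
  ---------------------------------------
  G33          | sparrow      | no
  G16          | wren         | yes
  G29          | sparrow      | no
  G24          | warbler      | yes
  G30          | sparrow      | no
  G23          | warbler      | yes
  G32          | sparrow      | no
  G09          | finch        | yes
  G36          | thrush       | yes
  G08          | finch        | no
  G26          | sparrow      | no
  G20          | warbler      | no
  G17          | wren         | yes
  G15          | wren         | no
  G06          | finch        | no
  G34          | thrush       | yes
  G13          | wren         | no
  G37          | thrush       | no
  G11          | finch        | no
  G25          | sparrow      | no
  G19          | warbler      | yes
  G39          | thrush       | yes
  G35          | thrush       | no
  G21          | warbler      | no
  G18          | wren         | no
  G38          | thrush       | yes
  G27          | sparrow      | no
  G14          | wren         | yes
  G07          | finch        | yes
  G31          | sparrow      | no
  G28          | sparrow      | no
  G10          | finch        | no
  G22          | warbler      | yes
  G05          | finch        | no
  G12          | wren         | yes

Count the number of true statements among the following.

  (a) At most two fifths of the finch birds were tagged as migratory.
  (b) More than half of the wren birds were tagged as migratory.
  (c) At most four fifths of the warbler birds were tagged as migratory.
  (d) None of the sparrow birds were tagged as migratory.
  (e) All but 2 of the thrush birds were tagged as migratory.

(a) finch: |A| = 7, |A ∩ B| = 2; needs |A ∩ B| / |A| ≤ 2/5 — true.
(b) wren: |A| = 7, |A ∩ B| = 4; needs |A ∩ B| > |A ∖ B| — true.
(c) warbler: |A| = 6, |A ∩ B| = 4; needs |A ∩ B| / |A| ≤ 4/5 — true.
(d) sparrow: |A| = 9, |A ∩ B| = 0; needs A ∩ B = ∅ (|A ∩ B| = 0) — true.
(e) thrush: |A| = 6, |A ∩ B| = 4; needs |A ∖ B| = 2 — true.

5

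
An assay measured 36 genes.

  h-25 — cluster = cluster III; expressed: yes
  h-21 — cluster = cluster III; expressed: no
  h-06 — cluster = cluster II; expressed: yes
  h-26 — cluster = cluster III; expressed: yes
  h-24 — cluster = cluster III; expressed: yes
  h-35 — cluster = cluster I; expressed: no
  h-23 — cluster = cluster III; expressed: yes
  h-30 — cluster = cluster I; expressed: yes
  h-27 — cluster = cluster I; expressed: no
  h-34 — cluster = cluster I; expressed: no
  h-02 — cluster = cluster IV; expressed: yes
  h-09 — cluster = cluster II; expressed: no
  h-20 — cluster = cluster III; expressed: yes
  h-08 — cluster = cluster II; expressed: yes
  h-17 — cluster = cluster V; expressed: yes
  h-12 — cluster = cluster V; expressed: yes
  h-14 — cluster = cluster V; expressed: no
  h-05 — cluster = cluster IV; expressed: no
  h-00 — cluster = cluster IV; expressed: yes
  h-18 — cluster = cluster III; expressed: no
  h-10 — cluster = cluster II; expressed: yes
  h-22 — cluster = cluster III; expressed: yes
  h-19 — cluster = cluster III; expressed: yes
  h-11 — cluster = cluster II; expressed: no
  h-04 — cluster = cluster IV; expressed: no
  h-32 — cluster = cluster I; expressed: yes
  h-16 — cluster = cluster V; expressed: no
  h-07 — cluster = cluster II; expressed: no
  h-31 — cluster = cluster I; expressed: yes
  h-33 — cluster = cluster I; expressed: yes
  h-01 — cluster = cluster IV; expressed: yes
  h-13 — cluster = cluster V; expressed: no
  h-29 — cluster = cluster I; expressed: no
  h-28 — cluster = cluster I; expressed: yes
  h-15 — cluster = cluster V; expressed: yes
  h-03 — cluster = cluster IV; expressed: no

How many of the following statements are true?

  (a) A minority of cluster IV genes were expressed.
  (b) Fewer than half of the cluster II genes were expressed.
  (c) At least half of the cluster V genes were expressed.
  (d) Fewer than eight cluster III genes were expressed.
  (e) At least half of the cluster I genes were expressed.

(a) cluster IV: |A| = 6, |A ∩ B| = 3; needs |A ∩ B| < |A ∖ B| — false.
(b) cluster II: |A| = 6, |A ∩ B| = 3; needs |A ∩ B| < |A ∖ B| — false.
(c) cluster V: |A| = 6, |A ∩ B| = 3; needs |A ∩ B| ≥ |A ∖ B| — true.
(d) cluster III: |A| = 9, |A ∩ B| = 7; needs |A ∩ B| < 8 — true.
(e) cluster I: |A| = 9, |A ∩ B| = 5; needs |A ∩ B| ≥ |A ∖ B| — true.

3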